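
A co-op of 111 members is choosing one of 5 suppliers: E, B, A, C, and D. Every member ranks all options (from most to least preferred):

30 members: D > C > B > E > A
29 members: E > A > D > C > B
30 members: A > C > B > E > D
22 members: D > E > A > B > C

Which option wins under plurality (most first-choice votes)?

First-place votes: E 29, B 0, A 30, C 0, D 52.
D has the most first-place votes.

D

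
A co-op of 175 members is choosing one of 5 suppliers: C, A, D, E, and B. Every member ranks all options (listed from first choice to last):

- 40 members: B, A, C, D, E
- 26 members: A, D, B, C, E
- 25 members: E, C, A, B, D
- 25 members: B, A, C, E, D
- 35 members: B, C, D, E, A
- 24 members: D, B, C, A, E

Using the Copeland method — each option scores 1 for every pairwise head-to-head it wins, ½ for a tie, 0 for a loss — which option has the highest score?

C: beats D and E; loses to A and B → score 2.
A: beats C, D, and E; loses to B → score 3.
D: beats E; loses to C, A, and B → score 1.
E: loses to C, A, D, and B → score 0.
B: beats C, A, D, and E → score 4.
B has the best pairwise record.

B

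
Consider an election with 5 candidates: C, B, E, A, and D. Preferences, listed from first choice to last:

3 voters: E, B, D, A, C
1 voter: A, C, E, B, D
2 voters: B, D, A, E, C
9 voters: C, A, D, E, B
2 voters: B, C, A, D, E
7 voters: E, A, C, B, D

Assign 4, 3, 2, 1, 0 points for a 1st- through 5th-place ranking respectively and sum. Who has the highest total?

A

C: 3·0 + 1·3 + 2·0 + 9·4 + 2·3 + 7·2 = 59
B: 3·3 + 1·1 + 2·4 + 9·0 + 2·4 + 7·1 = 33
E: 3·4 + 1·2 + 2·1 + 9·1 + 2·0 + 7·4 = 53
A: 3·1 + 1·4 + 2·2 + 9·3 + 2·2 + 7·3 = 63
D: 3·2 + 1·0 + 2·3 + 9·2 + 2·1 + 7·0 = 32
A has the highest Borda score (63).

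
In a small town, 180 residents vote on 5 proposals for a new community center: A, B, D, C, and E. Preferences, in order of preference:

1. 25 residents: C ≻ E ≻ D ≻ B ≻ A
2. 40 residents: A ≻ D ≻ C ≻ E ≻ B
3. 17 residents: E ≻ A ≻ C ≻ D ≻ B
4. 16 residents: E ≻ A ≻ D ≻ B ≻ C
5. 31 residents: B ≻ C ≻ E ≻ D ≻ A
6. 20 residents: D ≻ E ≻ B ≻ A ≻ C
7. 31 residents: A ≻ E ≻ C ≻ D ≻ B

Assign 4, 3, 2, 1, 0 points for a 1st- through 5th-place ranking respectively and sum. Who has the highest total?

A: 25·0 + 40·4 + 17·3 + 16·3 + 31·0 + 20·1 + 31·4 = 403
B: 25·1 + 40·0 + 17·0 + 16·1 + 31·4 + 20·2 + 31·0 = 205
D: 25·2 + 40·3 + 17·1 + 16·2 + 31·1 + 20·4 + 31·1 = 361
C: 25·4 + 40·2 + 17·2 + 16·0 + 31·3 + 20·0 + 31·2 = 369
E: 25·3 + 40·1 + 17·4 + 16·4 + 31·2 + 20·3 + 31·3 = 462
E has the highest Borda score (462).

E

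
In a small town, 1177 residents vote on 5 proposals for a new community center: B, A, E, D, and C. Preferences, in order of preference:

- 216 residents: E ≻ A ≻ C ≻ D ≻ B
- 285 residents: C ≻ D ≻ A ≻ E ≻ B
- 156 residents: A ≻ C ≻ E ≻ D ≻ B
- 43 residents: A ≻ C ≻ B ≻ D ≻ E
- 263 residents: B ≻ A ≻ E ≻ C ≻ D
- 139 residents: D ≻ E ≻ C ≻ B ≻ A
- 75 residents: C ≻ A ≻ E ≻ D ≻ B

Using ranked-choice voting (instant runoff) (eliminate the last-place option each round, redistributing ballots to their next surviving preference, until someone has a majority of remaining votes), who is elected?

Round 1: B 263, A 199, E 216, D 139, C 360. Eliminate D.
Round 2: B 263, A 199, E 355, C 360. Eliminate A.
Round 3: B 263, E 355, C 559. Eliminate B.
Round 4: E 618, C 559. E has a majority.

E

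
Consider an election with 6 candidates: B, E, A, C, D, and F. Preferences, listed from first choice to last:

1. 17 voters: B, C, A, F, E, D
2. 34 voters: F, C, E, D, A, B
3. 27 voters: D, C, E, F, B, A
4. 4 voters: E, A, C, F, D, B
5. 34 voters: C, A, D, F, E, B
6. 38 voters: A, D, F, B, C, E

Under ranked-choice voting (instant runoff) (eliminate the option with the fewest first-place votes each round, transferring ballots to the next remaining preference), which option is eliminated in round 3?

Round 1: B 17, E 4, A 38, C 34, D 27, F 34. Eliminate E.
Round 2: B 17, A 42, C 34, D 27, F 34. Eliminate B.
Round 3: A 42, C 51, D 27, F 34. Eliminate D.

D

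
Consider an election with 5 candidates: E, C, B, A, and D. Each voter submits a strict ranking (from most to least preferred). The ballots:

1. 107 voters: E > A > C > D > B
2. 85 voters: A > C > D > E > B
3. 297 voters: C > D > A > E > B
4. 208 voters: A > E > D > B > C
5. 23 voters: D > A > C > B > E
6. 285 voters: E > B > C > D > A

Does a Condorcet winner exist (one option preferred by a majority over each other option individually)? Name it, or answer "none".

Checking pairwise contests:
A beats E 613–392.
E beats C 600–405.
E beats B 982–23.
C beats A 582–423.
E beats D 600–405.
Every option loses at least one head-to-head, so there is no Condorcet winner.

none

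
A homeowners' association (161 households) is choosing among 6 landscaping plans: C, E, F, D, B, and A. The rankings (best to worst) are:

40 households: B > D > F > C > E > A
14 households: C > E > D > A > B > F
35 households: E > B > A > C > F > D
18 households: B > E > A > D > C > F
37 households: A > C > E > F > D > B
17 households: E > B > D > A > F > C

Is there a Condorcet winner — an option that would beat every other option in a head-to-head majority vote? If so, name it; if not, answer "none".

none

Checking pairwise contests:
B beats C 110–51.
C beats E 91–70.
C beats F 104–57.
C beats D 86–75.
E beats B 103–58.
E beats A 124–37.
Every option loses at least one head-to-head, so there is no Condorcet winner.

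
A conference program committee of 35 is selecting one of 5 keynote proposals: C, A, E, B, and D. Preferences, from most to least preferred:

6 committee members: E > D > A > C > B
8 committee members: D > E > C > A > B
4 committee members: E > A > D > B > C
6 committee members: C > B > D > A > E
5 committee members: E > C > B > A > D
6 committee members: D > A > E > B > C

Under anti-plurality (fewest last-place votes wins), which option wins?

A

Last-place votes: C 10, A 0, E 6, B 14, D 5.
A is ranked last by the fewest voters, so A wins.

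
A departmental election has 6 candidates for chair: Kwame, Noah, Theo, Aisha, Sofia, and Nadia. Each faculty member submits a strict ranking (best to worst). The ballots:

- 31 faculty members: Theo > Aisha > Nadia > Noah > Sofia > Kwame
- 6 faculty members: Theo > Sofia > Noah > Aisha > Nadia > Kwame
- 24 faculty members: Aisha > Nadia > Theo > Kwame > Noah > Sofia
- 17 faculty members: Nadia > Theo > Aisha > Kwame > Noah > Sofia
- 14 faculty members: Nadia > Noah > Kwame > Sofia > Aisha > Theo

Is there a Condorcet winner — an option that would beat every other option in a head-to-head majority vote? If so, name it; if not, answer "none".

Checking pairwise contests:
Noah beats Kwame 51–41.
Theo beats Noah 78–14.
Nadia beats Theo 55–37.
Theo beats Aisha 54–38.
Kwame beats Sofia 55–37.
Aisha beats Nadia 61–31.
Every option loses at least one head-to-head, so there is no Condorcet winner.

none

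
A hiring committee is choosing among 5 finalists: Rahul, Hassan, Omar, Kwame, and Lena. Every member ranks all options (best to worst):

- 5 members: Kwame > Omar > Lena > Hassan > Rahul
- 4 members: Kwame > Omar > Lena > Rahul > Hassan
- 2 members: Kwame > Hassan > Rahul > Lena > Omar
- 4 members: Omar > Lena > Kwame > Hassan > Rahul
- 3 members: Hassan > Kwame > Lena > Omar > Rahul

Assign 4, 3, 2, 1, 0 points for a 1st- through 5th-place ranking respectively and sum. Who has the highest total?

Kwame

Rahul: 5·0 + 4·1 + 2·2 + 4·0 + 3·0 = 8
Hassan: 5·1 + 4·0 + 2·3 + 4·1 + 3·4 = 27
Omar: 5·3 + 4·3 + 2·0 + 4·4 + 3·1 = 46
Kwame: 5·4 + 4·4 + 2·4 + 4·2 + 3·3 = 61
Lena: 5·2 + 4·2 + 2·1 + 4·3 + 3·2 = 38
Kwame has the highest Borda score (61).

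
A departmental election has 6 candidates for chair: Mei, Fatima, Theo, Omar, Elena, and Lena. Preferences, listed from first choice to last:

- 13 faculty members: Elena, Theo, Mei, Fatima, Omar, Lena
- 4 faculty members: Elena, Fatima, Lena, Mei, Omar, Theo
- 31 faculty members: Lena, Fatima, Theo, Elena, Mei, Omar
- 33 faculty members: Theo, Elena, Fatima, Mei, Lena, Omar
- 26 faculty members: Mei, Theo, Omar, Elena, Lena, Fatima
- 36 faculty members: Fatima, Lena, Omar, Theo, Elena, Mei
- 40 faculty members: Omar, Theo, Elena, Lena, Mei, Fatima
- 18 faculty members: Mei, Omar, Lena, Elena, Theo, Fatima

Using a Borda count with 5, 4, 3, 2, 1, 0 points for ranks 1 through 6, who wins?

Theo

Mei: 13·3 + 4·2 + 31·1 + 33·2 + 26·5 + 36·0 + 40·1 + 18·5 = 404
Fatima: 13·2 + 4·4 + 31·4 + 33·3 + 26·0 + 36·5 + 40·0 + 18·0 = 445
Theo: 13·4 + 4·0 + 31·3 + 33·5 + 26·4 + 36·2 + 40·4 + 18·1 = 664
Omar: 13·1 + 4·1 + 31·0 + 33·0 + 26·3 + 36·3 + 40·5 + 18·4 = 475
Elena: 13·5 + 4·5 + 31·2 + 33·4 + 26·2 + 36·1 + 40·3 + 18·2 = 523
Lena: 13·0 + 4·3 + 31·5 + 33·1 + 26·1 + 36·4 + 40·2 + 18·3 = 504
Theo has the highest Borda score (664).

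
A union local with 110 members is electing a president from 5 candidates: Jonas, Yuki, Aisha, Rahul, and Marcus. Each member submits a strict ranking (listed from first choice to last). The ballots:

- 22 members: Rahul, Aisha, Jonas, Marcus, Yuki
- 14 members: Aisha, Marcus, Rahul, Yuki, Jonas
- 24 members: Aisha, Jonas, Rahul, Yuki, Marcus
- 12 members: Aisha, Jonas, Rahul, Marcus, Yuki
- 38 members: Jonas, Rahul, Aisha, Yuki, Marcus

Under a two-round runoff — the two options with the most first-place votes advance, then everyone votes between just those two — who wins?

Round 1 first-place votes: Jonas 38, Yuki 0, Aisha 50, Rahul 22, Marcus 0.
Aisha and Jonas advance.
Runoff: Aisha is preferred to Jonas by 72 voters; Jonas by 38.
Aisha wins the runoff.

Aisha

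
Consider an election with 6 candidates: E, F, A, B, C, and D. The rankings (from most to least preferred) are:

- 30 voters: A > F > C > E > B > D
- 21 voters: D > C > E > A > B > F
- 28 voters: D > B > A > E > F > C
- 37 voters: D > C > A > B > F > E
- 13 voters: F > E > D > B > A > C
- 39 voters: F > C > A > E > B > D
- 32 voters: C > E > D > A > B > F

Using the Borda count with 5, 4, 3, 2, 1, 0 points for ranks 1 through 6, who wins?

C

E: 30·2 + 21·3 + 28·2 + 37·0 + 13·4 + 39·2 + 32·4 = 437
F: 30·4 + 21·0 + 28·1 + 37·1 + 13·5 + 39·5 + 32·0 = 445
A: 30·5 + 21·2 + 28·3 + 37·3 + 13·1 + 39·3 + 32·2 = 581
B: 30·1 + 21·1 + 28·4 + 37·2 + 13·2 + 39·1 + 32·1 = 334
C: 30·3 + 21·4 + 28·0 + 37·4 + 13·0 + 39·4 + 32·5 = 638
D: 30·0 + 21·5 + 28·5 + 37·5 + 13·3 + 39·0 + 32·3 = 565
C has the highest Borda score (638).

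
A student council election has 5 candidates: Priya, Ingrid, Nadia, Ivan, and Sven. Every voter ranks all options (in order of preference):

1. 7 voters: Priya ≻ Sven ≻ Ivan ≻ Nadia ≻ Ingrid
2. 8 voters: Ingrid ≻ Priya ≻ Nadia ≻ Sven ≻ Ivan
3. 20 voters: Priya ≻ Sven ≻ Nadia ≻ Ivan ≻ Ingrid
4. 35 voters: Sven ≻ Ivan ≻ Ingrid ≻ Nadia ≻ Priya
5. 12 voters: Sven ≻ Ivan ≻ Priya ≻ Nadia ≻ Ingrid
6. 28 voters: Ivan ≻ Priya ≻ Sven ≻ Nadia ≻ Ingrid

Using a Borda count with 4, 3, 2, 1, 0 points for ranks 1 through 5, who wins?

Priya: 7·4 + 8·3 + 20·4 + 35·0 + 12·2 + 28·3 = 240
Ingrid: 7·0 + 8·4 + 20·0 + 35·2 + 12·0 + 28·0 = 102
Nadia: 7·1 + 8·2 + 20·2 + 35·1 + 12·1 + 28·1 = 138
Ivan: 7·2 + 8·0 + 20·1 + 35·3 + 12·3 + 28·4 = 287
Sven: 7·3 + 8·1 + 20·3 + 35·4 + 12·4 + 28·2 = 333
Sven has the highest Borda score (333).

Sven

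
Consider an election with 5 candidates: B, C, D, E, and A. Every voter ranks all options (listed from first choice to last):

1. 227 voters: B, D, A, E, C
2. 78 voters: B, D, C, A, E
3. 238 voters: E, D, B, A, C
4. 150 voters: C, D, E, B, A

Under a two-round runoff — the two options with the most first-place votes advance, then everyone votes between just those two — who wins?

E

Round 1 first-place votes: B 305, C 150, D 0, E 238, A 0.
B and E advance.
Runoff: B is preferred to E by 305 voters; E by 388.
E wins the runoff.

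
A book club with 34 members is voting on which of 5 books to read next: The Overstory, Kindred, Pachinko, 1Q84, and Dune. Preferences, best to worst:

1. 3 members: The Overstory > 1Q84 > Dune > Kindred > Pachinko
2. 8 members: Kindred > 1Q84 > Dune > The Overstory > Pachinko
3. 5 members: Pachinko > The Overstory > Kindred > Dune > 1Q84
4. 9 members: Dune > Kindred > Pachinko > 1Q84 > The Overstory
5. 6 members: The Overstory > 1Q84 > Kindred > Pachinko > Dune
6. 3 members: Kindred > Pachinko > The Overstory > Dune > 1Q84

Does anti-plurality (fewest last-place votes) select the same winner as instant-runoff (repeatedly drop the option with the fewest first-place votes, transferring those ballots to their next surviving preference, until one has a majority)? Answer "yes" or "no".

yes

Anti-plurality — last-place votes: The Overstory 9, Kindred 0, Pachinko 11, 1Q84 8, Dune 6. Winner: Kindred.
Instant-runoff — R1 The Overstory 9, Kindred 11, Pachinko 5, 1Q84 0, Dune 9 (1Q84 out); R2 The Overstory 9, Kindred 11, Pachinko 5, Dune 9 (Pachinko out); R3 The Overstory 14, Kindred 11, Dune 9 (Dune out); R4 The Overstory 14, Kindred 20 (Kindred winner). Winner: Kindred.
The two methods agree.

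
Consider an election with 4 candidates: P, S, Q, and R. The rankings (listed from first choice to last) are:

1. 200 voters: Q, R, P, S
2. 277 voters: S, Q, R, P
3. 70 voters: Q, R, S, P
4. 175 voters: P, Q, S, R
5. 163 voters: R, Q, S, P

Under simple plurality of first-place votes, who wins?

S

First-place votes: P 175, S 277, Q 270, R 163.
S has the most first-place votes.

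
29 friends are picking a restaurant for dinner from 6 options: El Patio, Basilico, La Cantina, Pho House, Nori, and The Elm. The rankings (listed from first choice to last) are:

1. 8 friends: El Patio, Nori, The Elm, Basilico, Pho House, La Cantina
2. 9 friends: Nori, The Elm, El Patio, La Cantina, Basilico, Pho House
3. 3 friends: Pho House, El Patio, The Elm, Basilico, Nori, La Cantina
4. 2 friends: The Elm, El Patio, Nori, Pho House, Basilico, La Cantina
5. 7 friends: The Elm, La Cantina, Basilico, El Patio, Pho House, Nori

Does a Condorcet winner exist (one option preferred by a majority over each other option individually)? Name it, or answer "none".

none

Checking pairwise contests:
The Elm beats El Patio 18–11.
El Patio beats Basilico 22–7.
El Patio beats La Cantina 22–7.
El Patio beats Pho House 26–3.
El Patio beats Nori 20–9.
Nori beats The Elm 17–12.
Every option loses at least one head-to-head, so there is no Condorcet winner.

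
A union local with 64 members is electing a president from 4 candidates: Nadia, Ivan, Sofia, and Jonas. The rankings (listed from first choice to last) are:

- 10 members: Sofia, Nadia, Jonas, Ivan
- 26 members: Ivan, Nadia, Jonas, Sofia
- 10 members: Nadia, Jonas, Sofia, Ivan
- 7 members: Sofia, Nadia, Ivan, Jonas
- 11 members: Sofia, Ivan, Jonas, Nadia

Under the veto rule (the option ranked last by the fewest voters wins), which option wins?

Last-place votes: Nadia 11, Ivan 20, Sofia 26, Jonas 7.
Jonas is ranked last by the fewest voters, so Jonas wins.

Jonas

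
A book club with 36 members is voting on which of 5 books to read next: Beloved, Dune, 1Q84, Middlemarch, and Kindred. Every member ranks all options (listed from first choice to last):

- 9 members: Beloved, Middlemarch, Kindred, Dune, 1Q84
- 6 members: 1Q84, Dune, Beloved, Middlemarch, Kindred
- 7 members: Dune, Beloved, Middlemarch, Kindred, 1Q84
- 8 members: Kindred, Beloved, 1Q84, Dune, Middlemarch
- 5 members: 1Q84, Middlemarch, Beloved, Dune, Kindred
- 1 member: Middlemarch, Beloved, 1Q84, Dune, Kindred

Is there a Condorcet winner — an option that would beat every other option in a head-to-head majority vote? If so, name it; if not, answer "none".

Beloved vs Dune: 23–13 for Beloved.
Beloved vs 1Q84: 25–11 for Beloved.
Beloved vs Middlemarch: 30–6 for Beloved.
Beloved vs Kindred: 28–8 for Beloved.
Beloved beats every other option head-to-head.

Beloved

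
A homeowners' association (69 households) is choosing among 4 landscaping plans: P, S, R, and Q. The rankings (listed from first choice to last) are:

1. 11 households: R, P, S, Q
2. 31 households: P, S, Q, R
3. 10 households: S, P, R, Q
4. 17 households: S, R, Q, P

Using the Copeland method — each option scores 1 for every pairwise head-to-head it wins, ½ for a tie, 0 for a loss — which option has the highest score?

P

P: beats S, R, and Q → score 3.
S: beats R and Q; loses to P → score 2.
R: beats Q; loses to P and S → score 1.
Q: loses to P, S, and R → score 0.
P has the best pairwise record.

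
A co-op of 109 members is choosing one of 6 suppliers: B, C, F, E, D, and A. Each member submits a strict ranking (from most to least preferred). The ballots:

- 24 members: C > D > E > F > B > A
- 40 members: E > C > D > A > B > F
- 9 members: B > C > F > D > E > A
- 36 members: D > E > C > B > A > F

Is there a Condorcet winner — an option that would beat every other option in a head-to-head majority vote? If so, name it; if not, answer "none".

none

Checking pairwise contests:
C beats B 100–9.
E beats C 76–33.
B beats F 85–24.
D beats E 69–40.
C beats D 73–36.
B beats A 69–40.
Every option loses at least one head-to-head, so there is no Condorcet winner.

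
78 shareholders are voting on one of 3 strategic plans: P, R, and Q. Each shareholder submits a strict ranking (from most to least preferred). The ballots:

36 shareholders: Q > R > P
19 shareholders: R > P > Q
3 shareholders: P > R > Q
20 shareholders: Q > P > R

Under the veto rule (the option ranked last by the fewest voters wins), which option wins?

R

Last-place votes: P 36, R 20, Q 22.
R is ranked last by the fewest voters, so R wins.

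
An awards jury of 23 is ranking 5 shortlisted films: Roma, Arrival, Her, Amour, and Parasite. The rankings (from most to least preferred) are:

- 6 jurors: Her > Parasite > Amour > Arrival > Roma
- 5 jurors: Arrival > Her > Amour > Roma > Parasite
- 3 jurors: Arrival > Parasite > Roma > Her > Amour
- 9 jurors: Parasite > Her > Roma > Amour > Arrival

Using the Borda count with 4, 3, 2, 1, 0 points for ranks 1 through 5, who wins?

Roma: 6·0 + 5·1 + 3·2 + 9·2 = 29
Arrival: 6·1 + 5·4 + 3·4 + 9·0 = 38
Her: 6·4 + 5·3 + 3·1 + 9·3 = 69
Amour: 6·2 + 5·2 + 3·0 + 9·1 = 31
Parasite: 6·3 + 5·0 + 3·3 + 9·4 = 63
Her has the highest Borda score (69).

Her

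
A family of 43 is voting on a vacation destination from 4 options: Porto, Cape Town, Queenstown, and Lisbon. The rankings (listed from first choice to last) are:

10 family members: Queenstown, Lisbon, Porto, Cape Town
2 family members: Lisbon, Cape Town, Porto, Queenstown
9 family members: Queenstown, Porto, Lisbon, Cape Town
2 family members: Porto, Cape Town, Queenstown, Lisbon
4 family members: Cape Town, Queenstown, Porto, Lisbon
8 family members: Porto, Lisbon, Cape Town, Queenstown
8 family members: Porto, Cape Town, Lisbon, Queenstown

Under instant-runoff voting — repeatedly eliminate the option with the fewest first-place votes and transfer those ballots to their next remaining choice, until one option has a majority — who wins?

Round 1: Porto 18, Cape Town 4, Queenstown 19, Lisbon 2. Eliminate Lisbon.
Round 2: Porto 18, Cape Town 6, Queenstown 19. Eliminate Cape Town.
Round 3: Porto 20, Queenstown 23. Queenstown has a majority.

Queenstown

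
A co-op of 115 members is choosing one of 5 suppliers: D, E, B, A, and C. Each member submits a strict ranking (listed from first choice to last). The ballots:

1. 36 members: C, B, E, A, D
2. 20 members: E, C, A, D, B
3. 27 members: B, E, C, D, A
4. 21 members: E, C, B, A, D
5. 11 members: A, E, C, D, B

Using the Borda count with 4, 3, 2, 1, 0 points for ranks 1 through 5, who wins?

D: 36·0 + 20·1 + 27·1 + 21·0 + 11·1 = 58
E: 36·2 + 20·4 + 27·3 + 21·4 + 11·3 = 350
B: 36·3 + 20·0 + 27·4 + 21·2 + 11·0 = 258
A: 36·1 + 20·2 + 27·0 + 21·1 + 11·4 = 141
C: 36·4 + 20·3 + 27·2 + 21·3 + 11·2 = 343
E has the highest Borda score (350).

E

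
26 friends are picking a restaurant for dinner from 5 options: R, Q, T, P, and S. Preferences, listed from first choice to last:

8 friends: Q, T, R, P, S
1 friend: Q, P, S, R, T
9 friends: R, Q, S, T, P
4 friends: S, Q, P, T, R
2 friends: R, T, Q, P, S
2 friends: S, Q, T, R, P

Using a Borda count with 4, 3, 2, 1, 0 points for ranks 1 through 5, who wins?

R: 8·2 + 1·1 + 9·4 + 4·0 + 2·4 + 2·1 = 63
Q: 8·4 + 1·4 + 9·3 + 4·3 + 2·2 + 2·3 = 85
T: 8·3 + 1·0 + 9·1 + 4·1 + 2·3 + 2·2 = 47
P: 8·1 + 1·3 + 9·0 + 4·2 + 2·1 + 2·0 = 21
S: 8·0 + 1·2 + 9·2 + 4·4 + 2·0 + 2·4 = 44
Q has the highest Borda score (85).

Q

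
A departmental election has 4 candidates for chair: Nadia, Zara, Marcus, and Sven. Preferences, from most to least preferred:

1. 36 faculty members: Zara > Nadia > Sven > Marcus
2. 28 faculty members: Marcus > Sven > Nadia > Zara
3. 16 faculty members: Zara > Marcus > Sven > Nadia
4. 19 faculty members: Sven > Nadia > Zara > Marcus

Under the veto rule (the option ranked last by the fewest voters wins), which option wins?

Last-place votes: Nadia 16, Zara 28, Marcus 55, Sven 0.
Sven is ranked last by the fewest voters, so Sven wins.

Sven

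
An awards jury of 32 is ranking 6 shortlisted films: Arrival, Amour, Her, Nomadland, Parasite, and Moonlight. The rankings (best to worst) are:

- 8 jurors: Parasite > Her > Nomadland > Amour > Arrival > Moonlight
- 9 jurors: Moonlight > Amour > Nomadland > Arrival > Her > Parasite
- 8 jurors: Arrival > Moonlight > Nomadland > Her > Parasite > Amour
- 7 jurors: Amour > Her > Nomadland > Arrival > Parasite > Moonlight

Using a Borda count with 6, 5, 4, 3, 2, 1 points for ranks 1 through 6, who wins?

Arrival: 8·2 + 9·3 + 8·6 + 7·3 = 112
Amour: 8·3 + 9·5 + 8·1 + 7·6 = 119
Her: 8·5 + 9·2 + 8·3 + 7·5 = 117
Nomadland: 8·4 + 9·4 + 8·4 + 7·4 = 128
Parasite: 8·6 + 9·1 + 8·2 + 7·2 = 87
Moonlight: 8·1 + 9·6 + 8·5 + 7·1 = 109
Nomadland has the highest Borda score (128).

Nomadland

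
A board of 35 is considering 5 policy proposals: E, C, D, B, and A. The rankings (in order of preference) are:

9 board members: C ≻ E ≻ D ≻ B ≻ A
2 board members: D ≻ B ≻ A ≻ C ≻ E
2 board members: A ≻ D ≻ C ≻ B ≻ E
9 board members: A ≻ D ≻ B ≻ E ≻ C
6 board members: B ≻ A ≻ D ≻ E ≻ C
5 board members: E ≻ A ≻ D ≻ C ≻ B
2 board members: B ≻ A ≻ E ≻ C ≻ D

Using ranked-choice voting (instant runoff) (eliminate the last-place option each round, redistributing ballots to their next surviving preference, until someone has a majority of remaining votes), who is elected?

Round 1: E 5, C 9, D 2, B 8, A 11. Eliminate D.
Round 2: E 5, C 9, B 10, A 11. Eliminate E.
Round 3: C 9, B 10, A 16. Eliminate C.
Round 4: B 19, A 16. B has a majority.

B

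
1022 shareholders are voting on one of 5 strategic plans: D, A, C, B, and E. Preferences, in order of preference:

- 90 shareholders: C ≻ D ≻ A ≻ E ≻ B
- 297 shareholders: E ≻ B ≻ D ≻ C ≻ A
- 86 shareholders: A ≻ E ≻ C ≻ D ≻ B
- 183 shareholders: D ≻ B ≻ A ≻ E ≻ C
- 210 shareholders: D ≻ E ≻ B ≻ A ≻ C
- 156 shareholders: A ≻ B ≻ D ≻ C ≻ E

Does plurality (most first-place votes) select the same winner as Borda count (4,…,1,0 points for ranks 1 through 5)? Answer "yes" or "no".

Plurality — first-place votes: D 393, A 242, C 90, B 0, E 297. Winner: D.
Borda — scores: D 2834, A 1724, C 985, B 2328, E 2349. Winner: D.
The two methods agree.

yes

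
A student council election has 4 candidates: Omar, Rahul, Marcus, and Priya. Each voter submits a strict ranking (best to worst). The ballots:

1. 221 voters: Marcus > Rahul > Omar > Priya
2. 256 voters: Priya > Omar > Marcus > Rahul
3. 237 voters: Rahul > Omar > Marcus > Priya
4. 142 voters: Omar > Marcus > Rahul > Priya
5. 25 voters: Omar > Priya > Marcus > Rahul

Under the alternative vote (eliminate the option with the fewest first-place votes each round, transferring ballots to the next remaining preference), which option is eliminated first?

Round 1: Omar 167, Rahul 237, Marcus 221, Priya 256. Eliminate Omar.

Omar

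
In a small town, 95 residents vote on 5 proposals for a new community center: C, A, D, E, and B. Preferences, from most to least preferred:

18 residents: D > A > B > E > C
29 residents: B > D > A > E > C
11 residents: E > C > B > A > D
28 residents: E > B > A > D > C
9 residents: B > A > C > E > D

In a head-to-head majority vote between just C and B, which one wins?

B

Voters preferring C to B: 11; preferring B to C: 84.
B wins the head-to-head.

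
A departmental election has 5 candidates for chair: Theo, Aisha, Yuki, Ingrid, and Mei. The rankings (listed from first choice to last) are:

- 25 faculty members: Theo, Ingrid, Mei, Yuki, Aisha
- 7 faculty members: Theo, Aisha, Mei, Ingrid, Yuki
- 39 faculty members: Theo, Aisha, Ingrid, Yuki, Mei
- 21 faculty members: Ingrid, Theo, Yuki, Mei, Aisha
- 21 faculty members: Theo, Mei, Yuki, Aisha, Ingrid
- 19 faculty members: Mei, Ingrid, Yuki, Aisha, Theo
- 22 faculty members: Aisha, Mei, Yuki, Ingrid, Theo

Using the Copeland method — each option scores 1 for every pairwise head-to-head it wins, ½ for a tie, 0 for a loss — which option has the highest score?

Theo: beats Aisha, Yuki, Ingrid, and Mei → score 4.
Aisha: beats Ingrid; loses to Theo, Yuki, and Mei → score 1.
Yuki: beats Aisha; loses to Theo, Ingrid, and Mei → score 1.
Ingrid: beats Yuki and Mei; loses to Theo and Aisha → score 2.
Mei: beats Aisha and Yuki; loses to Theo and Ingrid → score 2.
Theo has the best pairwise record.

Theo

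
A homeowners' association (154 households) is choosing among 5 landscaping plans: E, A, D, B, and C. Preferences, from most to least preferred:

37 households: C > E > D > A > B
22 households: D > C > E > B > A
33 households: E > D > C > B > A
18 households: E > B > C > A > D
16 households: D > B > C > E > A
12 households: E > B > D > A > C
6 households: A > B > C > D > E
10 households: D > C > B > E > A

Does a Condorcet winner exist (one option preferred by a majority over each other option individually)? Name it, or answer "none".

none

Checking pairwise contests:
C beats E 91–63.
E beats A 148–6.
E beats D 100–54.
E beats B 122–32.
D beats C 93–61.
Every option loses at least one head-to-head, so there is no Condorcet winner.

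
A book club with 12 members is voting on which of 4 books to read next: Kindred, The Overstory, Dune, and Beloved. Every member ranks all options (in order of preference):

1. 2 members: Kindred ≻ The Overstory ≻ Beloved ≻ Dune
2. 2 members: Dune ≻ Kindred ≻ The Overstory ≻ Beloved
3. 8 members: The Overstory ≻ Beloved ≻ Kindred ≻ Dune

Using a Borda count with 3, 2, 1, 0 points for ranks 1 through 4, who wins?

Kindred: 2·3 + 2·2 + 8·1 = 18
The Overstory: 2·2 + 2·1 + 8·3 = 30
Dune: 2·0 + 2·3 + 8·0 = 6
Beloved: 2·1 + 2·0 + 8·2 = 18
The Overstory has the highest Borda score (30).

The Overstory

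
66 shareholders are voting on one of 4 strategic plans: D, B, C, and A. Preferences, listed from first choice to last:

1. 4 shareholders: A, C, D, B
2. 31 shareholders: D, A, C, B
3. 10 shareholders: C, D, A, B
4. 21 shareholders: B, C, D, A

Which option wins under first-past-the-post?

D

First-place votes: D 31, B 21, C 10, A 4.
D has the most first-place votes.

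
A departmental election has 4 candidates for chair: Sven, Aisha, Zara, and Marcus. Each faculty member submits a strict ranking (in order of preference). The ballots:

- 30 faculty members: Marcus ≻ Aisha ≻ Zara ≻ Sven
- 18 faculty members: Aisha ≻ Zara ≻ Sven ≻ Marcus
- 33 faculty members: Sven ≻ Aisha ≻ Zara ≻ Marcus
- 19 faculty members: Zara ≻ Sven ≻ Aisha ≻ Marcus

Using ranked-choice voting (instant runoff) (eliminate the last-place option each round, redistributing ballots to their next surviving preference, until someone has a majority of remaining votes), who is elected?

Zara

Round 1: Sven 33, Aisha 18, Zara 19, Marcus 30. Eliminate Aisha.
Round 2: Sven 33, Zara 37, Marcus 30. Eliminate Marcus.
Round 3: Sven 33, Zara 67. Zara has a majority.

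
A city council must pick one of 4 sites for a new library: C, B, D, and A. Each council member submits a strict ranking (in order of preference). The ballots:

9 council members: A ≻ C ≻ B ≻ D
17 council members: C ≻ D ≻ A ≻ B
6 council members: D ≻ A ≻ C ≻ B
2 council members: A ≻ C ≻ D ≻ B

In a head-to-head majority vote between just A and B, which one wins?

A

Voters preferring A to B: 34; preferring B to A: 0.
A wins the head-to-head.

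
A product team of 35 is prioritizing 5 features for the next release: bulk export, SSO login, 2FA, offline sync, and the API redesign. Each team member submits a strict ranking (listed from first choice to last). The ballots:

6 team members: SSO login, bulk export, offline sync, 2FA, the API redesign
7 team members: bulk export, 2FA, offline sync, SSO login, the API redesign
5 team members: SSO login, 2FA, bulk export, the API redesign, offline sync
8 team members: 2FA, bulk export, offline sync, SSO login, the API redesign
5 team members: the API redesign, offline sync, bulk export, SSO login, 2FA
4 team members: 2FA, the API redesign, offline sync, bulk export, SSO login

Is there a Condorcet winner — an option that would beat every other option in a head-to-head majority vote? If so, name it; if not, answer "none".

bulk export vs SSO login: 24–11 for bulk export.
bulk export vs 2FA: 18–17 for bulk export.
bulk export vs offline sync: 26–9 for bulk export.
bulk export vs the API redesign: 26–9 for bulk export.
bulk export beats every other option head-to-head.

bulk export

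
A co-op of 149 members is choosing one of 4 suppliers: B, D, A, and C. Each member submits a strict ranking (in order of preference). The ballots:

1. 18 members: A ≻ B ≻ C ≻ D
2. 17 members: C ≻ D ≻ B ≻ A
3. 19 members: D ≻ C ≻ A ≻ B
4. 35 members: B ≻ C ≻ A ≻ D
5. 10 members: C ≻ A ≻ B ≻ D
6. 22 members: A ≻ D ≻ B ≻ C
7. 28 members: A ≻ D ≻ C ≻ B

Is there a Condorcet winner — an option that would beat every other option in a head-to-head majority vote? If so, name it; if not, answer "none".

Checking pairwise contests:
D beats B 86–63.
A beats D 113–36.
C beats A 81–68.
B beats C 75–74.
Every option loses at least one head-to-head, so there is no Condorcet winner.

none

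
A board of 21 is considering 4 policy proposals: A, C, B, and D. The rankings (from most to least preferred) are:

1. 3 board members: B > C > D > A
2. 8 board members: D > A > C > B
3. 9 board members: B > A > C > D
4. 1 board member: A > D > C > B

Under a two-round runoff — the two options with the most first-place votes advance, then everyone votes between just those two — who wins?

B

Round 1 first-place votes: A 1, C 0, B 12, D 8.
B and D advance.
Runoff: B is preferred to D by 12 voters; D by 9.
B wins the runoff.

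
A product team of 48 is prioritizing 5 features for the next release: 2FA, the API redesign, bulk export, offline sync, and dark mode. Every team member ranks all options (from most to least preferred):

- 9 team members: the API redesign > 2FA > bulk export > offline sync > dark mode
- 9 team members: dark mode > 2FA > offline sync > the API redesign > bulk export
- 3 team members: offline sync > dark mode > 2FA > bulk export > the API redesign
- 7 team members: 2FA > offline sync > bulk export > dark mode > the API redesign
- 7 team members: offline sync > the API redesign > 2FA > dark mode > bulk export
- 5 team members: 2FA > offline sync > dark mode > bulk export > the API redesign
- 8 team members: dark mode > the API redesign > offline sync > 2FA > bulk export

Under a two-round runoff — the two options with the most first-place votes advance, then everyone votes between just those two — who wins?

Round 1 first-place votes: 2FA 12, the API redesign 9, bulk export 0, offline sync 10, dark mode 17.
dark mode and 2FA advance.
Runoff: dark mode is preferred to 2FA by 20 voters; 2FA by 28.
2FA wins the runoff.

2FA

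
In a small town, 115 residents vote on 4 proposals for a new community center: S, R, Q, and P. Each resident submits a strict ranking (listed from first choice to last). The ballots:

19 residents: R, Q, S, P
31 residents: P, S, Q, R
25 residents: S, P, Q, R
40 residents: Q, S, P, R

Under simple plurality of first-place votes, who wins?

Q

First-place votes: S 25, R 19, Q 40, P 31.
Q has the most first-place votes.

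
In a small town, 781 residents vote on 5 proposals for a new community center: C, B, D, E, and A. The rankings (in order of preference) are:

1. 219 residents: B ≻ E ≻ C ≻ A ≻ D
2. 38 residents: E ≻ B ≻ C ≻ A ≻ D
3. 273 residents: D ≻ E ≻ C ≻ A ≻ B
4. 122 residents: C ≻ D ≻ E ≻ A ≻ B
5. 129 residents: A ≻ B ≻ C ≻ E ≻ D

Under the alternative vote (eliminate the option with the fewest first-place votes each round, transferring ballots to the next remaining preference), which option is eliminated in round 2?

Round 1: C 122, B 219, D 273, E 38, A 129. Eliminate E.
Round 2: C 122, B 257, D 273, A 129. Eliminate C.

C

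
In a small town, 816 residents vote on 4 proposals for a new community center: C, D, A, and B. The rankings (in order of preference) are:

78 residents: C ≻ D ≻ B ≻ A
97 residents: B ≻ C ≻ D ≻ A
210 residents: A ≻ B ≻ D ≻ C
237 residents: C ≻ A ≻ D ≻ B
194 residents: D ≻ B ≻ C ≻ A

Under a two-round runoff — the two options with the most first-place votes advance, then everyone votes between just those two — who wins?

Round 1 first-place votes: C 315, D 194, A 210, B 97.
C and A advance.
Runoff: C is preferred to A by 606 voters; A by 210.
C wins the runoff.

C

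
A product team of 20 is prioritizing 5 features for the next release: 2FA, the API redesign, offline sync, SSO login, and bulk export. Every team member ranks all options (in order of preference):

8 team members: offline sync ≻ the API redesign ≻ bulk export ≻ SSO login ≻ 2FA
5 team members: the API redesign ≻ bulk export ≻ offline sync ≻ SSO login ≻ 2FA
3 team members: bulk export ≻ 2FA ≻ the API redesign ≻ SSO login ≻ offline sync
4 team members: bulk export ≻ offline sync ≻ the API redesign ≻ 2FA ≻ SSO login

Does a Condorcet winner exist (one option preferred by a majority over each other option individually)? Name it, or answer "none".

Checking pairwise contests:
the API redesign beats 2FA 17–3.
offline sync beats the API redesign 12–8.
bulk export beats offline sync 12–8.
the API redesign beats SSO login 20–0.
the API redesign beats bulk export 13–7.
Every option loses at least one head-to-head, so there is no Condorcet winner.

none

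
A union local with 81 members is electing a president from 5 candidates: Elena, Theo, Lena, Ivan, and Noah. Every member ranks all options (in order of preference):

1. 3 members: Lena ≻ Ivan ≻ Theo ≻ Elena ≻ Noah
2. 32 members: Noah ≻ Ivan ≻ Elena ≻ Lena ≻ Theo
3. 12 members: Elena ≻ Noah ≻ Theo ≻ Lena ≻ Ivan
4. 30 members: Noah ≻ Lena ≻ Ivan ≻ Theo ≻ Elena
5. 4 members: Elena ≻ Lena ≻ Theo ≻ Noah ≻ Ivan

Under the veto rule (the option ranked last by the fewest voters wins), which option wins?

Lena

Last-place votes: Elena 30, Theo 32, Lena 0, Ivan 16, Noah 3.
Lena is ranked last by the fewest voters, so Lena wins.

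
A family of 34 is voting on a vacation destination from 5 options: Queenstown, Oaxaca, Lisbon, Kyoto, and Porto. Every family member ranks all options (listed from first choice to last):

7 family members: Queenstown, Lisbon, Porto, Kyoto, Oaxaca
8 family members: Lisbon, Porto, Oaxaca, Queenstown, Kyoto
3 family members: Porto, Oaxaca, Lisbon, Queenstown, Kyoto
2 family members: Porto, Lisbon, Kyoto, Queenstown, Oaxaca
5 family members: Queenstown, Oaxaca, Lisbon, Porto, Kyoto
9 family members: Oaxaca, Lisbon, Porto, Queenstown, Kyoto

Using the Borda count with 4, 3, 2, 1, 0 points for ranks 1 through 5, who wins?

Queenstown: 7·4 + 8·1 + 3·1 + 2·1 + 5·4 + 9·1 = 70
Oaxaca: 7·0 + 8·2 + 3·3 + 2·0 + 5·3 + 9·4 = 76
Lisbon: 7·3 + 8·4 + 3·2 + 2·3 + 5·2 + 9·3 = 102
Kyoto: 7·1 + 8·0 + 3·0 + 2·2 + 5·0 + 9·0 = 11
Porto: 7·2 + 8·3 + 3·4 + 2·4 + 5·1 + 9·2 = 81
Lisbon has the highest Borda score (102).

Lisbon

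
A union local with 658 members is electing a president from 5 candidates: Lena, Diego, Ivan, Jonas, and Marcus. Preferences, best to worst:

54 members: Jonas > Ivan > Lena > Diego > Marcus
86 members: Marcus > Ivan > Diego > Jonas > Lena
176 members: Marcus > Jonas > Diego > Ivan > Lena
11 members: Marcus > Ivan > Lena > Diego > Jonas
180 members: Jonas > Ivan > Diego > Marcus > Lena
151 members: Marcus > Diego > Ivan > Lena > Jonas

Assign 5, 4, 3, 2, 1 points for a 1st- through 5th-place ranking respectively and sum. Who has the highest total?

Marcus

Lena: 54·3 + 86·1 + 176·1 + 11·3 + 180·1 + 151·2 = 939
Diego: 54·2 + 86·3 + 176·3 + 11·2 + 180·3 + 151·4 = 2060
Ivan: 54·4 + 86·4 + 176·2 + 11·4 + 180·4 + 151·3 = 2129
Jonas: 54·5 + 86·2 + 176·4 + 11·1 + 180·5 + 151·1 = 2208
Marcus: 54·1 + 86·5 + 176·5 + 11·5 + 180·2 + 151·5 = 2534
Marcus has the highest Borda score (2534).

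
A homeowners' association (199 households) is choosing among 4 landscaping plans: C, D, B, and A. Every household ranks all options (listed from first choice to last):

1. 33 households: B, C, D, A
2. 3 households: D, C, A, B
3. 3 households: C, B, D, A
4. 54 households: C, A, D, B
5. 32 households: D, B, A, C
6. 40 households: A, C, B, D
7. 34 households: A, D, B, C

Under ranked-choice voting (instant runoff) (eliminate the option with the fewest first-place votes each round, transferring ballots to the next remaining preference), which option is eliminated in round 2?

Round 1: C 57, D 35, B 33, A 74. Eliminate B.
Round 2: C 90, D 35, A 74. Eliminate D.

D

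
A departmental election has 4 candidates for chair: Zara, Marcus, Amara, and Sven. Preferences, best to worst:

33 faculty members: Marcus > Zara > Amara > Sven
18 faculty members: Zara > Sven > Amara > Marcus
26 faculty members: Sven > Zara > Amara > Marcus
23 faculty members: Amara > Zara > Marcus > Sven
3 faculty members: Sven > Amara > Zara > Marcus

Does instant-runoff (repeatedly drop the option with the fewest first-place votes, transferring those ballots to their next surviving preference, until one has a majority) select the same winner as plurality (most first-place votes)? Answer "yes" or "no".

yes

Instant-runoff — R1 Zara 18, Marcus 33, Amara 23, Sven 29 (Zara out); R2 Marcus 33, Amara 23, Sven 47 (Amara out); R3 Marcus 56, Sven 47 (Marcus winner). Winner: Marcus.
Plurality — first-place votes: Zara 18, Marcus 33, Amara 23, Sven 29. Winner: Marcus.
The two methods agree.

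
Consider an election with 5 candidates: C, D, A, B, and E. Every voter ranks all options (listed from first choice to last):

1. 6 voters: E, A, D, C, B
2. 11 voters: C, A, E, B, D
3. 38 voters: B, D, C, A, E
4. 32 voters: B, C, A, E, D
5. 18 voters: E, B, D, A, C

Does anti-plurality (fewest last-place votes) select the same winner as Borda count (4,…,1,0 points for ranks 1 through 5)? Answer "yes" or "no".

Anti-plurality — last-place votes: C 18, D 43, A 0, B 6, E 38. Winner: A.
Borda — scores: C 222, D 162, A 171, B 345, E 150. Winner: B.
The two methods disagree.

no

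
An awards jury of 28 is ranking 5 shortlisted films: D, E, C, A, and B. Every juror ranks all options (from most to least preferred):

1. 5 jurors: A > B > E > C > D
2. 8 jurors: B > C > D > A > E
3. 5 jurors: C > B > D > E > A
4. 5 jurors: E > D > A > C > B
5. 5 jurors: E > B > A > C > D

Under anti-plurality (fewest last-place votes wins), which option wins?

Last-place votes: D 10, E 8, C 0, A 5, B 5.
C is ranked last by the fewest voters, so C wins.

C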